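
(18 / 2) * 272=2448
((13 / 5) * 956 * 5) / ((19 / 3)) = 37284 / 19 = 1962.32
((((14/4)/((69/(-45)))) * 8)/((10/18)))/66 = -126/253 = -0.50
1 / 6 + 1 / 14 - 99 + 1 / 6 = -4141 / 42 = -98.60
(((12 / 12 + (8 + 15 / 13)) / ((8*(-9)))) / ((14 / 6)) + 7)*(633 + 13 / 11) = 4405344 / 1001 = 4400.94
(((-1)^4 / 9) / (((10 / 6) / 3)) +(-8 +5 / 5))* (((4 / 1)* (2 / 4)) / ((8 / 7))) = -119 / 10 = -11.90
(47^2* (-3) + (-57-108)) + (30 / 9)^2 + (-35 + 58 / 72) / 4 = -6789.44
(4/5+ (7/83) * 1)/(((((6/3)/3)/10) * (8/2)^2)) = 1101/1328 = 0.83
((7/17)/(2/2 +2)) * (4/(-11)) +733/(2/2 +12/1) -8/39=136451/2431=56.13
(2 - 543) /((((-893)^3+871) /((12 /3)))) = 1082 /356060543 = 0.00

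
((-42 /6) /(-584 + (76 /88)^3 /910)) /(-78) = -2608760 /16976298783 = -0.00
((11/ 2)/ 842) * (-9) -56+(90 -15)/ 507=-15912007/ 284596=-55.91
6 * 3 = 18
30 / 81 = 10 / 27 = 0.37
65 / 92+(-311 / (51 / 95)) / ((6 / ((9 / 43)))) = -19.50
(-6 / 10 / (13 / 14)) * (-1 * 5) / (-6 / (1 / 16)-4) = -21 / 650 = -0.03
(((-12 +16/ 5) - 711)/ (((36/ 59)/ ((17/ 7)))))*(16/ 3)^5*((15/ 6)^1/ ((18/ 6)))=-473143312384/ 45927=-10302073.12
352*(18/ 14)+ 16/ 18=28568/ 63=453.46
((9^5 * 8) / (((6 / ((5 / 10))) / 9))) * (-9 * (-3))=9565938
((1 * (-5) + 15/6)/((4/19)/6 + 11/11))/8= -285/944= -0.30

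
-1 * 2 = -2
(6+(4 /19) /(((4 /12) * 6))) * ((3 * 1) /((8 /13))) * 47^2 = 2498379 /38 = 65746.82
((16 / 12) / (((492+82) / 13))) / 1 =26 / 861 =0.03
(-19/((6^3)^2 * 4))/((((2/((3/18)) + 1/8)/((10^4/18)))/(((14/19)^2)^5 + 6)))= -11586141313056875/410727873114835686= -0.03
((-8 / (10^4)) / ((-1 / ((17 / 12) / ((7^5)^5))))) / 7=17 / 140812205064716314584735000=0.00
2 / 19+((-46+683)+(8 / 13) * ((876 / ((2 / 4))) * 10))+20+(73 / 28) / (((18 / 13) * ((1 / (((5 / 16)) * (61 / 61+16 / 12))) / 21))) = 3263001545 / 284544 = 11467.48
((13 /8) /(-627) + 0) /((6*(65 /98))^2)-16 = -234751201 /14671800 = -16.00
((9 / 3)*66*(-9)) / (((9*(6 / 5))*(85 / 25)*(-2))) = 825 / 34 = 24.26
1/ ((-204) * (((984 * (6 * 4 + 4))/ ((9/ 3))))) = -1/ 1873536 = -0.00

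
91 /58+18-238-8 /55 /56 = -218.43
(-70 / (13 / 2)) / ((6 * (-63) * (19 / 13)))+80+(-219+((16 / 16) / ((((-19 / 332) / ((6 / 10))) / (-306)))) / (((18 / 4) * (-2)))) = -1270813 / 2565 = -495.44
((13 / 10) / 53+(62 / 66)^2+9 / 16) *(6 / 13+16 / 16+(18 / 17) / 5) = 12545762689 / 5102182800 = 2.46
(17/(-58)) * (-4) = 34/29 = 1.17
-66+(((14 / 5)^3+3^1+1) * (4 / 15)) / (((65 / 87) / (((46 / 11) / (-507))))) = -14970641234 / 226565625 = -66.08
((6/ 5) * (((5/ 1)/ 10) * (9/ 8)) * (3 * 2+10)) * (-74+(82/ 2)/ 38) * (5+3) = -598536/ 95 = -6300.38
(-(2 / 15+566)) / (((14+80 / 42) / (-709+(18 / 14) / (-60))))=210735349 / 8350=25237.77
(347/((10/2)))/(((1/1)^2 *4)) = 347/20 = 17.35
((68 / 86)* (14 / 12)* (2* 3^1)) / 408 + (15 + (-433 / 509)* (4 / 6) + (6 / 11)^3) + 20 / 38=33509000645 / 2214001372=15.14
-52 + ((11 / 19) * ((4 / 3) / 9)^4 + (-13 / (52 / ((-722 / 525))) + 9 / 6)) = -88627568476 / 1767041325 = -50.16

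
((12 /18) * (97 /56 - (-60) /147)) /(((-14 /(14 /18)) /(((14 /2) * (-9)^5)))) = 1834893 /56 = 32765.95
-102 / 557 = -0.18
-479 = -479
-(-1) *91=91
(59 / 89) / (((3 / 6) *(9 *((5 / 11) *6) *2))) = 649 / 24030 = 0.03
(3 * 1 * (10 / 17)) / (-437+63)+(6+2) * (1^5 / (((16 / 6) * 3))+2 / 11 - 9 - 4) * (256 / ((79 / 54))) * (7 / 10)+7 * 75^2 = 33824394258 / 1255705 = 26936.58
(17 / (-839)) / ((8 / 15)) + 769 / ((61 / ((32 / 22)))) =82413343 / 4503752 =18.30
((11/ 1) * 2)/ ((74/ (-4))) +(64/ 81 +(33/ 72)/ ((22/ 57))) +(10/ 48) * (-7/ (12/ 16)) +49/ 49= -7481/ 47952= -0.16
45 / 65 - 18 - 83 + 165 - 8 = 737 / 13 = 56.69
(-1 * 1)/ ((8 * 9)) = -1/ 72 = -0.01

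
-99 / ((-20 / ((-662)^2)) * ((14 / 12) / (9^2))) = 5271417954 / 35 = 150611941.54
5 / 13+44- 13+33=837 / 13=64.38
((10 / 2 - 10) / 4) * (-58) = 145 / 2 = 72.50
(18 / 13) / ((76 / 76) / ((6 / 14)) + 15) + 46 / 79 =0.66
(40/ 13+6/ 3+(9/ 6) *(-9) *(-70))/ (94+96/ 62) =382881/ 38506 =9.94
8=8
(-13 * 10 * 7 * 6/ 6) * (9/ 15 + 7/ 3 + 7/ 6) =-3731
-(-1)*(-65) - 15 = -80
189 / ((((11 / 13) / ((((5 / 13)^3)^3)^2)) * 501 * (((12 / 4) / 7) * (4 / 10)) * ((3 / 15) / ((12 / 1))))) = 84114074707031250 / 15890814043903517782921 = 0.00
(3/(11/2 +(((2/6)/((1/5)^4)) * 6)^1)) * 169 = 338/837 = 0.40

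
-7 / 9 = -0.78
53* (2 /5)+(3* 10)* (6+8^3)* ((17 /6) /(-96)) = -104987 /240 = -437.45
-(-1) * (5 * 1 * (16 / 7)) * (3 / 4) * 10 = 600 / 7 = 85.71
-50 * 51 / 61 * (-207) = 527850 / 61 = 8653.28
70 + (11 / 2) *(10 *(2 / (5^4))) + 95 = 165.18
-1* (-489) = 489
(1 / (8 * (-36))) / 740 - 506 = -107838721 / 213120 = -506.00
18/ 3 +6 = 12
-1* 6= -6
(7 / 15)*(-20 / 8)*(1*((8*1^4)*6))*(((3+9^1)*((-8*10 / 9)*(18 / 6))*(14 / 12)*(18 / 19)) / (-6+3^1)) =-125440 / 19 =-6602.11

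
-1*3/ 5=-3/ 5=-0.60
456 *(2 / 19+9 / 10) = 2292 / 5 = 458.40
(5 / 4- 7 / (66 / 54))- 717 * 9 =-284129 / 44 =-6457.48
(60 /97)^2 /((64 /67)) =15075 /37636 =0.40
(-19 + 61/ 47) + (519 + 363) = 40622/ 47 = 864.30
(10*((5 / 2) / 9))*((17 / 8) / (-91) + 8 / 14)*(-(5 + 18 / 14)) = -9.57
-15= -15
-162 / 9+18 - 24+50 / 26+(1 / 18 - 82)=-24341 / 234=-104.02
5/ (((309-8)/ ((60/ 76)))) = 75/ 5719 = 0.01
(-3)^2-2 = 7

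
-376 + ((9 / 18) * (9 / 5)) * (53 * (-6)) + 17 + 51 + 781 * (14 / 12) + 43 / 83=790537 / 2490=317.48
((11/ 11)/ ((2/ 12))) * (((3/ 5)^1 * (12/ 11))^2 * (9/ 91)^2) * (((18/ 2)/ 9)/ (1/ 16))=10077696/ 25050025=0.40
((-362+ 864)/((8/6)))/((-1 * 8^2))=-753/128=-5.88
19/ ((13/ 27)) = 39.46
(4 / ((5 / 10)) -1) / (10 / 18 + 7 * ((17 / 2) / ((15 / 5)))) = 126 / 367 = 0.34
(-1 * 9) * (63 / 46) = -567 / 46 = -12.33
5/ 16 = 0.31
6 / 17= 0.35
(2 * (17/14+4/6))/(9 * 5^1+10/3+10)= 79/1225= 0.06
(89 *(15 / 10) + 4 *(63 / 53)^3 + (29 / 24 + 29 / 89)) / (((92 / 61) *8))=2749723919849 / 234048936192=11.75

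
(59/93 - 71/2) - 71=-105.87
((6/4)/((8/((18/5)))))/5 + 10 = 10.14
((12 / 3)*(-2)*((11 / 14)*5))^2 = 48400 / 49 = 987.76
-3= -3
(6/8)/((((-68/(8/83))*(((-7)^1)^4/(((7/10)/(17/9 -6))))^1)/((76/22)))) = 513/1969770110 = 0.00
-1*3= -3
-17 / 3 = -5.67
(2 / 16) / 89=1 / 712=0.00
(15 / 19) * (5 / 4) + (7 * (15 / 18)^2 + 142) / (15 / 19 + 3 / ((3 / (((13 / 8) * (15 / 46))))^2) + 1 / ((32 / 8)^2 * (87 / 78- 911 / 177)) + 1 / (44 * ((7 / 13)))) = 371504347162505783 / 2287407305621628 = 162.41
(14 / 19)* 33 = 24.32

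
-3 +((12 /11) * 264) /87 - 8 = -223 /29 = -7.69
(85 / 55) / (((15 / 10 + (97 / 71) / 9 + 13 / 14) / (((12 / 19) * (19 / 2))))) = 228123 / 63481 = 3.59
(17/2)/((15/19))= 323/30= 10.77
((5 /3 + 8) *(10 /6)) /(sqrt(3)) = 145 *sqrt(3) /27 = 9.30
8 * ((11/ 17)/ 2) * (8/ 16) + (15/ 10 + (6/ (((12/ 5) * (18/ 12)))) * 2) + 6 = 1237/ 102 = 12.13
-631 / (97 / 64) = -40384 / 97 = -416.33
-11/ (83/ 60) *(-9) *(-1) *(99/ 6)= -98010/ 83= -1180.84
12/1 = 12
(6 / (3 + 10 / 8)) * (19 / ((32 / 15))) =855 / 68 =12.57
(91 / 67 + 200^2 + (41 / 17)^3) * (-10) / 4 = -100038.47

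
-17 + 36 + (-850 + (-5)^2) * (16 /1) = -13181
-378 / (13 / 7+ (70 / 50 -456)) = 2205 / 2641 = 0.83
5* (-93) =-465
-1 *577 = -577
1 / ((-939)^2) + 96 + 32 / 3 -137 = -30.33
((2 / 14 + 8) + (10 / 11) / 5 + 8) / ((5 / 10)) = 2514 / 77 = 32.65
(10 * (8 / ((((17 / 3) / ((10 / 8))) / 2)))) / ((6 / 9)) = 52.94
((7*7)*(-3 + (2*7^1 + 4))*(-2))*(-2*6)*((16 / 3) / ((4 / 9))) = 211680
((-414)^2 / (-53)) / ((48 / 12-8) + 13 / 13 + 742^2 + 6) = -171396 / 29180051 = -0.01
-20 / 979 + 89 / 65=85831 / 63635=1.35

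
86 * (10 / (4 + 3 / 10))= 200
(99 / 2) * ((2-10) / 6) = -66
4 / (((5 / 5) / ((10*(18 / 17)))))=720 / 17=42.35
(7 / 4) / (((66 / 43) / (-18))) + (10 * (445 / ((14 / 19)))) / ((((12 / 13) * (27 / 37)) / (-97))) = -10848591713 / 12474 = -869696.31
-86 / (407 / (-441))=37926 / 407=93.18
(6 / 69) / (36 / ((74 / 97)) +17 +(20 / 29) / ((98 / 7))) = 15022 / 11097385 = 0.00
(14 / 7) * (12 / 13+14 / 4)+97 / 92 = 11841 / 1196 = 9.90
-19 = -19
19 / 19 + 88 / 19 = 107 / 19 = 5.63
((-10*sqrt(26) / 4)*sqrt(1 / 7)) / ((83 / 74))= -185*sqrt(182) / 581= -4.30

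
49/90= 0.54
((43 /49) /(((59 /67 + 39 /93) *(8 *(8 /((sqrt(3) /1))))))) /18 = 89311 *sqrt(3) /152409600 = 0.00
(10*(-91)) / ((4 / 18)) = -4095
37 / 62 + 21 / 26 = 566 / 403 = 1.40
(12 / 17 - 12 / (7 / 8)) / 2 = -6.50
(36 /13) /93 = 12 /403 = 0.03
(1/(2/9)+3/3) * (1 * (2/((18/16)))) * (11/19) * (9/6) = 484/57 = 8.49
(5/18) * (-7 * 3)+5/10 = -16/3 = -5.33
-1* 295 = -295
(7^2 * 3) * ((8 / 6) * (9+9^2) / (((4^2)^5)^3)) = 0.00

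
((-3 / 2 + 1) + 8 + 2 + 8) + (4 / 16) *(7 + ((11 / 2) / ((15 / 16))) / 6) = 3509 / 180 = 19.49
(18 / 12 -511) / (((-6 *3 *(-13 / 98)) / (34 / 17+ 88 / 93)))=-6840547 / 10881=-628.67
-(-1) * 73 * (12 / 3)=292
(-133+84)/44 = -49/44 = -1.11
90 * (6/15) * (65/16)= 146.25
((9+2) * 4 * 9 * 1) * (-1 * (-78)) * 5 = 154440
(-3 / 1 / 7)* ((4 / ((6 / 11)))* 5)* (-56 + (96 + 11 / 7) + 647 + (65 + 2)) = -581790 / 49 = -11873.27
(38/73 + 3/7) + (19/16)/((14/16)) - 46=-44655/1022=-43.69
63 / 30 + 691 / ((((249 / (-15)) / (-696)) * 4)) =6013443 / 830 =7245.11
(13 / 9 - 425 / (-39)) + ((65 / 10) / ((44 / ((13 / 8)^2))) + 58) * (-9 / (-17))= 484536545 / 11202048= 43.25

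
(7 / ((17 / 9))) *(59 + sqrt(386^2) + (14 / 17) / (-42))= 476574 / 289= 1649.04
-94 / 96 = -47 / 48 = -0.98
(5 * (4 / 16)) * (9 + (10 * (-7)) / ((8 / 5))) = -695 / 16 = -43.44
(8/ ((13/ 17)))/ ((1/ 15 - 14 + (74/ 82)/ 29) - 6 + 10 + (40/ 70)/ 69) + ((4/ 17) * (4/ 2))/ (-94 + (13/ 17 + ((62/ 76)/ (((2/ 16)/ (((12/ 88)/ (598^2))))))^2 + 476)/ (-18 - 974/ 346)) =-1958844378955603142093193029708/ 1845538606789594894207939238889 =-1.06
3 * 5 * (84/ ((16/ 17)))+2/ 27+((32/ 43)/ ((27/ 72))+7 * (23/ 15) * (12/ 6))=31632031/ 23220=1362.28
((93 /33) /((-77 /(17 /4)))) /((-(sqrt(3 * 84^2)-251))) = -132277 /141730204-1581 * sqrt(3) /5061793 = -0.00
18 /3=6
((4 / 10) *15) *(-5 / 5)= -6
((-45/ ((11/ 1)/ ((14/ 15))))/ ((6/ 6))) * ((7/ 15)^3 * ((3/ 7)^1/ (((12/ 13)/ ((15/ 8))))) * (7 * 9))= -93639/ 4400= -21.28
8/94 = 4/47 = 0.09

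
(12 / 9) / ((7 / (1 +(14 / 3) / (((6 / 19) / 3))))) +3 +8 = 1237 / 63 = 19.63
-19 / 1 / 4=-19 / 4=-4.75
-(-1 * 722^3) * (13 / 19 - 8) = -2753422088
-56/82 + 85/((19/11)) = 37803/779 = 48.53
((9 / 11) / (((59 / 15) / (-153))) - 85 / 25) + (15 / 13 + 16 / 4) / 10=-34.71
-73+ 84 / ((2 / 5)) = 137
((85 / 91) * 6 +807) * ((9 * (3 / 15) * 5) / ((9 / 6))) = 443682 / 91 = 4875.63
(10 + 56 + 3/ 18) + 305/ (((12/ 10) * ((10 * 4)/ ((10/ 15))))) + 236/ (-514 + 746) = 149125/ 2088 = 71.42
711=711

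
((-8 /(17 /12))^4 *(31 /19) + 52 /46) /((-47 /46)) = -121199338204 /74584253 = -1625.00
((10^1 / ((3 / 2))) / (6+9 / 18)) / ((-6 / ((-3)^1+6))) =-20 / 39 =-0.51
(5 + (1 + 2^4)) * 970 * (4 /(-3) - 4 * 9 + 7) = -1941940 /3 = -647313.33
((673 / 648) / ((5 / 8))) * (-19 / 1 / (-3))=12787 / 1215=10.52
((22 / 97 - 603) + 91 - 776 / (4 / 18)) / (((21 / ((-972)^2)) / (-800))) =97845862118400 / 679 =144102889717.82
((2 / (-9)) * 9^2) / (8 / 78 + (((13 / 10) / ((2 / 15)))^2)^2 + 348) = -179712 / 93699655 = -0.00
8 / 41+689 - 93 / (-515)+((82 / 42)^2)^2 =2890564052323 / 4106466315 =703.91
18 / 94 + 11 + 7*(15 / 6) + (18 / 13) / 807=9431973 / 328718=28.69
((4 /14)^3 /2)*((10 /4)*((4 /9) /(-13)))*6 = -80 /13377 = -0.01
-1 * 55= -55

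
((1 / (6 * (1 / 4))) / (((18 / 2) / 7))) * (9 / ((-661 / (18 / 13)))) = -84 / 8593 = -0.01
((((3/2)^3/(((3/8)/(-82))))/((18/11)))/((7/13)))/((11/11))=-5863/7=-837.57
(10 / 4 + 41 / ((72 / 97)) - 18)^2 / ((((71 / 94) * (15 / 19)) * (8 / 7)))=51166441571 / 22083840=2316.92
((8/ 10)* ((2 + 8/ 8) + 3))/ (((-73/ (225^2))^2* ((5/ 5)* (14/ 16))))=2638259.66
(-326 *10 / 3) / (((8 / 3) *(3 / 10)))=-4075 / 3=-1358.33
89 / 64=1.39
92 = 92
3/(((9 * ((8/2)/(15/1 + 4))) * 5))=19/60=0.32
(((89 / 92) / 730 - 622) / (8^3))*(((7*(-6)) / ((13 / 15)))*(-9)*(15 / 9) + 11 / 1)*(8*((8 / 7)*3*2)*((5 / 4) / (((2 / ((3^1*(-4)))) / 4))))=515227530321 / 349232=1475315.92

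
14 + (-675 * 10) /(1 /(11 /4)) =-37097 /2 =-18548.50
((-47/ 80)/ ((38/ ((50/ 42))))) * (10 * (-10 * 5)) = 29375/ 3192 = 9.20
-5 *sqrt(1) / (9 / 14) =-70 / 9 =-7.78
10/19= 0.53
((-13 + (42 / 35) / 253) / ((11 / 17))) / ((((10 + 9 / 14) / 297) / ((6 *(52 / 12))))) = -2746562364 / 188485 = -14571.78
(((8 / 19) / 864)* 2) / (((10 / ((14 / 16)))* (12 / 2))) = 7 / 492480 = 0.00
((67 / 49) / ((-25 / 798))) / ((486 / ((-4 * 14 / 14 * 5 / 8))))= 1273 / 5670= 0.22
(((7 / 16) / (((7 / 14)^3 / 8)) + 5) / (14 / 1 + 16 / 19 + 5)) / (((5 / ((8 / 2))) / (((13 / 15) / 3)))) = 836 / 2175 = 0.38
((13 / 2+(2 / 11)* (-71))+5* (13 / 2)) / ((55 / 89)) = 25543 / 605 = 42.22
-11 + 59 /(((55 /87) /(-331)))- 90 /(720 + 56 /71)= -43490256989 /1407340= -30902.45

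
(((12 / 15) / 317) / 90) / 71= 0.00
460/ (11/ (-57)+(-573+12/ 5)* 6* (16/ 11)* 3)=-0.03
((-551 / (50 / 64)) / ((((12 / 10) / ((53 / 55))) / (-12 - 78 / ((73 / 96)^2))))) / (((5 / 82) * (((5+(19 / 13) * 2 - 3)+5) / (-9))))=-389900016524928 / 315077125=-1237474.85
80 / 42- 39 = -779 / 21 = -37.10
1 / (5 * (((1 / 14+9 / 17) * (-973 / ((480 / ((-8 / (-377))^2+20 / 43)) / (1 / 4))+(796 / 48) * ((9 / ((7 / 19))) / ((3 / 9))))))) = 25062984128 / 91488961866489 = 0.00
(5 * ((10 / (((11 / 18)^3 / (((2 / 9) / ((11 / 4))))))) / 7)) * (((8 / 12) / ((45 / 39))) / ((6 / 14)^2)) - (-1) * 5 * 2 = 262890 / 14641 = 17.96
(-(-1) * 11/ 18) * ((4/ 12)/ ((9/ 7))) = 77/ 486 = 0.16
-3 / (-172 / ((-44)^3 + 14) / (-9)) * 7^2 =56339955 / 86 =655115.76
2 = 2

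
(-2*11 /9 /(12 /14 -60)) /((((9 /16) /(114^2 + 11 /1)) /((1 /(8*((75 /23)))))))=2003078 /54675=36.64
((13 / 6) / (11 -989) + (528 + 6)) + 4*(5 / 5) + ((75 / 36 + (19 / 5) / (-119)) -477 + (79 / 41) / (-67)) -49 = 33617620039 / 2397760155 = 14.02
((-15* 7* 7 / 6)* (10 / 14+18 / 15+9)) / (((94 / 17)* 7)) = -34.54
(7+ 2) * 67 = 603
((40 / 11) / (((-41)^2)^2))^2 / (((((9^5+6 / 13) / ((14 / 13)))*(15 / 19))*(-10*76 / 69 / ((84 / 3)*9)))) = -216384 / 247226068958877982721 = -0.00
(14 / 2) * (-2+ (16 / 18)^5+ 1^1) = -183967 / 59049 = -3.12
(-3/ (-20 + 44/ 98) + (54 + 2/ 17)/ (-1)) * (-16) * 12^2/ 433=1012447872/ 3525919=287.14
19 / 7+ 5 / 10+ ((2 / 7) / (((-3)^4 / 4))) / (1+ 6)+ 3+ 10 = 128725 / 7938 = 16.22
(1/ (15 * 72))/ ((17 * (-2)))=-1/ 36720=-0.00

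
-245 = -245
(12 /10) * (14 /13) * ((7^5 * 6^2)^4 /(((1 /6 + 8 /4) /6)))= 405277590260783153102966784 /845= 479618450012761127932505.10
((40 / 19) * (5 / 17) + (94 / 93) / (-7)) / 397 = 99838 / 83478381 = 0.00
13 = 13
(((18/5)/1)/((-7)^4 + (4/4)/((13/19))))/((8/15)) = 351/124928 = 0.00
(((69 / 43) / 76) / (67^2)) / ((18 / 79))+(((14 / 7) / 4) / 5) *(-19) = -836183879 / 440101560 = -1.90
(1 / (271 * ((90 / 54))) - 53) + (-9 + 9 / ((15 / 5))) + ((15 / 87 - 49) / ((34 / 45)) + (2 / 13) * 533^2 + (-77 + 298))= 29261313199 / 668015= 43803.38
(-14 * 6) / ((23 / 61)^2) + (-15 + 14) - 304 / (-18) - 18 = -2823127 / 4761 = -592.97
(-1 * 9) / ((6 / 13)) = -39 / 2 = -19.50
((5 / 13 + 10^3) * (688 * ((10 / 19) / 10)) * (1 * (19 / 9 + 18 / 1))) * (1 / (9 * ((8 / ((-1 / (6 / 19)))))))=-11246435 / 351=-32041.13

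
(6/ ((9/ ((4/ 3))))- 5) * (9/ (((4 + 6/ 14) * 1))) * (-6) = 1554/ 31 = 50.13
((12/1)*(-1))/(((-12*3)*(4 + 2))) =1/18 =0.06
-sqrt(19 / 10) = -sqrt(190) / 10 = -1.38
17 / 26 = 0.65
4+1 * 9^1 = 13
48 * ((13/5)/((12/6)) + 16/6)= 952/5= 190.40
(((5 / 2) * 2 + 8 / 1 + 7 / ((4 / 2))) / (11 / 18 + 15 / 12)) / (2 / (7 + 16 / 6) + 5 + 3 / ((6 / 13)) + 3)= 34452 / 57151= 0.60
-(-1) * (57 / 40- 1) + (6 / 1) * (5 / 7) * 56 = 9617 / 40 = 240.42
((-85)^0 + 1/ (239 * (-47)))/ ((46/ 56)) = 314496/ 258359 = 1.22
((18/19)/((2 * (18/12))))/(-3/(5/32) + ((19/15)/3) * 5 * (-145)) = -270/278141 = -0.00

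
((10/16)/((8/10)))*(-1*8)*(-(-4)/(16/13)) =-325/16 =-20.31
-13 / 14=-0.93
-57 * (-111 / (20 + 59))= 6327 / 79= 80.09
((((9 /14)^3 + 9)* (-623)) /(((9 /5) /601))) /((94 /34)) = -12844046125 /18424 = -697136.68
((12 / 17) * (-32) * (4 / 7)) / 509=-0.03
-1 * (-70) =70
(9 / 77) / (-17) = -9 / 1309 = -0.01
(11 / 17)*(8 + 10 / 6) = 319 / 51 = 6.25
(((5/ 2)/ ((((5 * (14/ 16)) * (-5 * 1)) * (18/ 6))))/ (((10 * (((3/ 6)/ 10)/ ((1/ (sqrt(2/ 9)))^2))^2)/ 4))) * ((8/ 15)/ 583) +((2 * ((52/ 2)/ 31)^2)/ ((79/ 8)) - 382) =-591720805386/ 1549127195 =-381.97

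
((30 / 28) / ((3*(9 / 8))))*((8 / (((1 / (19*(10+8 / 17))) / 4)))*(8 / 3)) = 17315840 / 3213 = 5389.31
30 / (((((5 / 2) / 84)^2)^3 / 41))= 1769867587123.94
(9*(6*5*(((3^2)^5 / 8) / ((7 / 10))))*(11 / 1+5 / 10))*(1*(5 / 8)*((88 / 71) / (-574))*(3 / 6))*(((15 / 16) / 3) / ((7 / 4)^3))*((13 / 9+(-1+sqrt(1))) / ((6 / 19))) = -2306269411875 / 391401416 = -5892.34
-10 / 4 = -5 / 2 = -2.50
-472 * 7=-3304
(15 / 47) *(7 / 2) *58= 3045 / 47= 64.79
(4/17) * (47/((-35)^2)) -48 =-999412/20825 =-47.99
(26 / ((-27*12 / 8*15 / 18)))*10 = -7.70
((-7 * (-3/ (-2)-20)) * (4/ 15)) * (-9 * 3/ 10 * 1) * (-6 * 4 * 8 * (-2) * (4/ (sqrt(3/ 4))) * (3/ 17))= -7160832 * sqrt(3)/ 425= -29183.35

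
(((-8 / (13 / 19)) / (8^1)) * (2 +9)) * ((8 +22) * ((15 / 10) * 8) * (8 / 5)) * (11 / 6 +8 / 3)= -541728 / 13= -41671.38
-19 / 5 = -3.80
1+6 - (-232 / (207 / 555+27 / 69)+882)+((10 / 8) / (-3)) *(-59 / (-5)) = -1874329 / 3252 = -576.36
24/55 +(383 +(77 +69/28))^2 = 9222231871/43120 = 213873.65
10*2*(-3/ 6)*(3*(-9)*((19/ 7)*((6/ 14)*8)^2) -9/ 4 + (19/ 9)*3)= 17645245/ 2058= 8573.98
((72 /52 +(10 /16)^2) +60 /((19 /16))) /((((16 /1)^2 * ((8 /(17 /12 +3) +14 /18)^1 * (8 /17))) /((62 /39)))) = 69278627919 /259888578560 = 0.27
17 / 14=1.21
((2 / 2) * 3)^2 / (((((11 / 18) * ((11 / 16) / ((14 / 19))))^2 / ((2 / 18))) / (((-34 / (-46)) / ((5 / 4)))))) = 1105477632 / 607821115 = 1.82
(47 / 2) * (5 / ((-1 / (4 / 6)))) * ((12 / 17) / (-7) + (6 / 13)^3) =51700 / 261443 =0.20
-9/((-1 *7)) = 9/7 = 1.29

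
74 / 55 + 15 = 899 / 55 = 16.35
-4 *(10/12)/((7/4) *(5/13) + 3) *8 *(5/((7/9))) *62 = -3868800/1337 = -2893.64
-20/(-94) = 10/47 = 0.21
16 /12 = 4 /3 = 1.33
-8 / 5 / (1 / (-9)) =14.40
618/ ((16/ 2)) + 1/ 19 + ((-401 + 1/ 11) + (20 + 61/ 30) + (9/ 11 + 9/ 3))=-3733847/ 12540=-297.75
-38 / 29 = -1.31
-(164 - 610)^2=-198916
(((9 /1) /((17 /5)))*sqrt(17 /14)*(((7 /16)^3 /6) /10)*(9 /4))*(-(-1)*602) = 398223*sqrt(238) /1114112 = 5.51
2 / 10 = 1 / 5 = 0.20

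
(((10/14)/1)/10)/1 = 1/14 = 0.07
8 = 8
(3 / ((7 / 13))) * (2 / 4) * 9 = 351 / 14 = 25.07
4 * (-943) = -3772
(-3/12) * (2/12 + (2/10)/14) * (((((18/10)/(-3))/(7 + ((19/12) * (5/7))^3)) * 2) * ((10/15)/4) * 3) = 402192/125157575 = 0.00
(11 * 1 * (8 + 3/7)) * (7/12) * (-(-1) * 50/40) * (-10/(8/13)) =-210925/192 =-1098.57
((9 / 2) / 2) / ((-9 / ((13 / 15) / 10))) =-13 / 600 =-0.02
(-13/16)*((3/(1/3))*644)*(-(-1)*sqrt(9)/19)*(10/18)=-31395/76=-413.09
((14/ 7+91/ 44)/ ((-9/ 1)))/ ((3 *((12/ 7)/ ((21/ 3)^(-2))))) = -179/ 99792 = -0.00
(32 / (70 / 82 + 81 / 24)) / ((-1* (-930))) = 5248 / 644955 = 0.01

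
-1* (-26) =26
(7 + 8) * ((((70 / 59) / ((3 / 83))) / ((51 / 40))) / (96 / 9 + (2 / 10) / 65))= 36.19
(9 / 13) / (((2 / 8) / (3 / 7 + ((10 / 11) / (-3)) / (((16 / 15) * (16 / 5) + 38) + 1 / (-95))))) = 5299524 / 4542923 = 1.17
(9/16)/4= 0.14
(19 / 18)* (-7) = -133 / 18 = -7.39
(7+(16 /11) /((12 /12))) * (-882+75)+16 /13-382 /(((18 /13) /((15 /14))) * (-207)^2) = -1755544758791 /257351094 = -6821.59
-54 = -54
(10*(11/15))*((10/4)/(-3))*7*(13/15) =-1001/27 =-37.07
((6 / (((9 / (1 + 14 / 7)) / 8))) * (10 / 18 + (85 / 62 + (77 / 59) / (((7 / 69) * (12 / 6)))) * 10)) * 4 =82792000 / 16461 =5029.59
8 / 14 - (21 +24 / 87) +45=4932 / 203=24.30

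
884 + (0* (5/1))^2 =884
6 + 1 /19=115 /19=6.05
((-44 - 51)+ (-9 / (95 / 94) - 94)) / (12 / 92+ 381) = -48047 / 92530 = -0.52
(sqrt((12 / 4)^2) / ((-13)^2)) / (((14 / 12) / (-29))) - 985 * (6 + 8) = -16314092 / 1183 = -13790.44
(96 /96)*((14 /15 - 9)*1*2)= -16.13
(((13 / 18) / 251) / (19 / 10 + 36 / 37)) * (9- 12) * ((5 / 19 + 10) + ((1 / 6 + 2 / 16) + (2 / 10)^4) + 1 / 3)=-497607487 / 15208341000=-0.03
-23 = -23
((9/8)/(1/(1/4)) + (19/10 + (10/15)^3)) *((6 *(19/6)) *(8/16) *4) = 203357/2160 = 94.15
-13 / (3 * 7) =-13 / 21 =-0.62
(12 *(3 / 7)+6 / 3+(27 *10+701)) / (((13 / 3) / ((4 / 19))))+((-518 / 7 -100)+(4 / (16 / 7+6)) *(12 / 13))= -6319434 / 50141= -126.03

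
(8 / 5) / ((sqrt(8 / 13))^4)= 4.22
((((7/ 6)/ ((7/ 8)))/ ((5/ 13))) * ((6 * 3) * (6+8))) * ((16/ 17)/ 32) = 25.69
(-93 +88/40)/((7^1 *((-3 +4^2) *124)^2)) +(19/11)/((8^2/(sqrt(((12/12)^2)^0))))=107982009/4001757760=0.03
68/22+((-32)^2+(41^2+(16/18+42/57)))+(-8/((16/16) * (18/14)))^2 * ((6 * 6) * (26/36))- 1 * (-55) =63844912/16929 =3771.33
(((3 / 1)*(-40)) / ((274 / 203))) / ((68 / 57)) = -74.52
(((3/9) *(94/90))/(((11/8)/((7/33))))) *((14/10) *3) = 18424/81675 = 0.23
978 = 978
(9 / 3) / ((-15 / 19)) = -19 / 5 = -3.80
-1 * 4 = -4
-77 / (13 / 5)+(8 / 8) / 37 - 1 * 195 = -108027 / 481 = -224.59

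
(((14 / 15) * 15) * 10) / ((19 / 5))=700 / 19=36.84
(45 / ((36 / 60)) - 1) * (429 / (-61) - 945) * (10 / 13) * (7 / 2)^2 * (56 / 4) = -7370171340 / 793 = -9294037.00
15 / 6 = 5 / 2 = 2.50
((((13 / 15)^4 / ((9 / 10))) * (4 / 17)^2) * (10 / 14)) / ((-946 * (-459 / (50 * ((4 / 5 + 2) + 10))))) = 58492928 / 1600911195345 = 0.00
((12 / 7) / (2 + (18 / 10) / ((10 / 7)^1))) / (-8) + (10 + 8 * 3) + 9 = 48988 / 1141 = 42.93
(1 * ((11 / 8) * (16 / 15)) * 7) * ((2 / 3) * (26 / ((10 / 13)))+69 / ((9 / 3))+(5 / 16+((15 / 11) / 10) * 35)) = 935431 / 1800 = 519.68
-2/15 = -0.13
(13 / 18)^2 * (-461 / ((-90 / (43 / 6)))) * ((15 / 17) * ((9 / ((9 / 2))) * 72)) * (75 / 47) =83752175 / 21573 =3882.27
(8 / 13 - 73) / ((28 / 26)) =-941 / 14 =-67.21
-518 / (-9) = 518 / 9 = 57.56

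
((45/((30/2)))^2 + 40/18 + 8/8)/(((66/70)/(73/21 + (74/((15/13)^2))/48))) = 175171/2916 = 60.07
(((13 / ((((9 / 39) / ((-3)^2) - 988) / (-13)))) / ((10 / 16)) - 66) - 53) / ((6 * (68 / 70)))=-160112519 / 7860324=-20.37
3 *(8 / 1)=24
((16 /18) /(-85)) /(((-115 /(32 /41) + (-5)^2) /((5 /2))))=128 /598995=0.00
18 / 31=0.58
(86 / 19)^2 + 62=29778 / 361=82.49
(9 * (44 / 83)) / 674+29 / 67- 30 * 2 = -59.56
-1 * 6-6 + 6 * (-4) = -36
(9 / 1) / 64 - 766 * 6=-294135 / 64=-4595.86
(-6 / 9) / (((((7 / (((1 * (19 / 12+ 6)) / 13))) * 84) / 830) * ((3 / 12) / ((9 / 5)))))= -83 / 21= -3.95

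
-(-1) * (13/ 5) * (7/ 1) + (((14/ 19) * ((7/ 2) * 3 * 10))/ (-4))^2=2832529/ 7220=392.32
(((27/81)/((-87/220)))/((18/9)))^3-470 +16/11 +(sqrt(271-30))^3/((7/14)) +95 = -73070939329/195575391 +482 * sqrt(241) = 7109.03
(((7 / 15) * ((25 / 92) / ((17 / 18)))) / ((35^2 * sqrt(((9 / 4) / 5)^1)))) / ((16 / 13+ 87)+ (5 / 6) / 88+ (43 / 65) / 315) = 102960 * sqrt(5) / 124334126363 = 0.00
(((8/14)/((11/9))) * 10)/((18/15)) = 300/77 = 3.90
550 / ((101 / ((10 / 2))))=2750 / 101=27.23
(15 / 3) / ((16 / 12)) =15 / 4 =3.75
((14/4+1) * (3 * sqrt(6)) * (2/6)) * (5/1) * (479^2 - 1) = 12645245.85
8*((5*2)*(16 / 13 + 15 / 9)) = 9040 / 39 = 231.79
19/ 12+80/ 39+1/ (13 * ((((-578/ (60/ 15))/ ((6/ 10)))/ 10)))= 3.63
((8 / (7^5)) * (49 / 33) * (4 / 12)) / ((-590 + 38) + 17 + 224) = -8 / 10560627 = -0.00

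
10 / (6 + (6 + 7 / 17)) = 170 / 211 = 0.81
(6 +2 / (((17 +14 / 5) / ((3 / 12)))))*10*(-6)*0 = 0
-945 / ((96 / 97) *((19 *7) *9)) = -485 / 608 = -0.80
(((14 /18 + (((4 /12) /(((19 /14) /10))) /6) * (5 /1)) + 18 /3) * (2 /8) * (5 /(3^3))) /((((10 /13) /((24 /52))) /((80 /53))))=10060 /27189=0.37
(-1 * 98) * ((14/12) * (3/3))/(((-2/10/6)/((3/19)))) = 10290/19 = 541.58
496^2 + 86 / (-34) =4182229 / 17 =246013.47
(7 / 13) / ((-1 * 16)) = -7 / 208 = -0.03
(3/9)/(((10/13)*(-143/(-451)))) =41/30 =1.37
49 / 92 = 0.53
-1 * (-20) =20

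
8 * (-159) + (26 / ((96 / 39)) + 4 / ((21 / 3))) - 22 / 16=-141371 / 112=-1262.24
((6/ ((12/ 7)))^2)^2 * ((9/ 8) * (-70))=-756315/ 64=-11817.42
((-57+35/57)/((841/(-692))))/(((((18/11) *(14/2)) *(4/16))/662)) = 32391617632/3020031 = 10725.59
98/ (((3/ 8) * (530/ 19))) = 7448/ 795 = 9.37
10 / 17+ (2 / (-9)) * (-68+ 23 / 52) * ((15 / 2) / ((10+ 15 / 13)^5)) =513347288827 / 871723832500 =0.59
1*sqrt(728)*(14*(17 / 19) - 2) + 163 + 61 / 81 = 13264 / 81 + 400*sqrt(182) / 19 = 447.77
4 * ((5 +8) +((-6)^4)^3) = 8707129396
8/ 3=2.67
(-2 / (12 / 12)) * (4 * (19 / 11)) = -152 / 11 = -13.82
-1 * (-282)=282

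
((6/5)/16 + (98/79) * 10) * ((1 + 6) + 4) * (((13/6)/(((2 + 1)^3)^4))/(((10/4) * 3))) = 5639491/75570910200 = 0.00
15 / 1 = 15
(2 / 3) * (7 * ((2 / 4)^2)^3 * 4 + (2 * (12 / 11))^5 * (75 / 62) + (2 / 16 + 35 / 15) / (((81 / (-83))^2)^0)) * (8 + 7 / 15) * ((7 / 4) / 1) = 13358729151551 / 21567949920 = 619.38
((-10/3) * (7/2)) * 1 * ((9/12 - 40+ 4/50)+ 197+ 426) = -136227/20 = -6811.35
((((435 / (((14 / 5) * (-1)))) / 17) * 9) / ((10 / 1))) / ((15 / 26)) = -3393 / 238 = -14.26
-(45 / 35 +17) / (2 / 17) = -1088 / 7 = -155.43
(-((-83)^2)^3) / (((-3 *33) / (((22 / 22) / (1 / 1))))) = 326940373369 / 99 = 3302428013.83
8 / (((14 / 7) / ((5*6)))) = 120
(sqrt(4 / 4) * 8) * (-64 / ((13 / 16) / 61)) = -38439.38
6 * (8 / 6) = 8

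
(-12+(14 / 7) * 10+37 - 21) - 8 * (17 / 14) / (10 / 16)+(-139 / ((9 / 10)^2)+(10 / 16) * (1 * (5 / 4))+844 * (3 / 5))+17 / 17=6260287 / 18144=345.03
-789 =-789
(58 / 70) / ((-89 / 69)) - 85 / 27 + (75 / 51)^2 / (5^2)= -90031153 / 24306345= -3.70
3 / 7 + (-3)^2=66 / 7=9.43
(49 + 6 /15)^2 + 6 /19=1159321 /475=2440.68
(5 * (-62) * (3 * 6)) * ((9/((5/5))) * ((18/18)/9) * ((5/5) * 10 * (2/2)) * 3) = -167400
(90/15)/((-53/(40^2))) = -9600/53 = -181.13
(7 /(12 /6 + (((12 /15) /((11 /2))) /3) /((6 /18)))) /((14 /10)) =2.33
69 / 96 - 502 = -501.28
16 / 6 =8 / 3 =2.67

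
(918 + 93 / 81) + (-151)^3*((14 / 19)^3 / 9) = -28172152829 / 185193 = -152123.21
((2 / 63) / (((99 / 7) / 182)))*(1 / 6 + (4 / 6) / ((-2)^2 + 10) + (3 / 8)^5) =20033 / 221184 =0.09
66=66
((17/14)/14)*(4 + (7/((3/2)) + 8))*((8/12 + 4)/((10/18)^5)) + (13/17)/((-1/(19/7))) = 1865254/14875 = 125.40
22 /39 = 0.56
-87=-87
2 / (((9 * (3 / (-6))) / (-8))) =32 / 9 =3.56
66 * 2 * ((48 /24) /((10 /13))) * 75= 25740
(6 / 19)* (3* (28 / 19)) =504 / 361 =1.40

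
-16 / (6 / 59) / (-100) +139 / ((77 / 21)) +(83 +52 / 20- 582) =-376957 / 825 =-456.92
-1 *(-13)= 13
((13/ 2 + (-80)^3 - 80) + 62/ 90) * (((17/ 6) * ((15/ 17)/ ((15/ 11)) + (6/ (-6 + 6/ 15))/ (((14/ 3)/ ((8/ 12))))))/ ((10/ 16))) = -37929233119/ 33075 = -1146764.42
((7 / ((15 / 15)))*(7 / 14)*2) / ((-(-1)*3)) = 2.33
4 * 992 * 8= 31744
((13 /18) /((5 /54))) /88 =39 /440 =0.09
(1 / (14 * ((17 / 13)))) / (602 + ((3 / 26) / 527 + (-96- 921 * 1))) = -5239 / 39804289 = -0.00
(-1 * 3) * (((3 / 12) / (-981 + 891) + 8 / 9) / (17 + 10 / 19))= -6061 / 39960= -0.15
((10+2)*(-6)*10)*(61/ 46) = -21960/ 23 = -954.78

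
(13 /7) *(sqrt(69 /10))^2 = 897 /70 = 12.81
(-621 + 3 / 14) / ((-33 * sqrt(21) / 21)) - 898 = -898 + 2897 * sqrt(21) / 154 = -811.79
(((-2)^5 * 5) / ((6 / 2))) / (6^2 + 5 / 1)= -160 / 123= -1.30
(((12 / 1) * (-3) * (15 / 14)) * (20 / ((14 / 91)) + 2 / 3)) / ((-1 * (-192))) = -26.25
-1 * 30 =-30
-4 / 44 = -0.09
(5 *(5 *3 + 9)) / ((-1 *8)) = -15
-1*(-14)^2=-196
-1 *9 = -9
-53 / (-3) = 53 / 3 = 17.67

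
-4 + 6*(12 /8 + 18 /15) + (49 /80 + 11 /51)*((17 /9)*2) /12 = 161491 /12960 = 12.46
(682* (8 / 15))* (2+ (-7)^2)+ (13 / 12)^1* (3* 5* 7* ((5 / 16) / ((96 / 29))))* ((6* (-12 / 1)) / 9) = 70903661 / 3840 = 18464.50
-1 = -1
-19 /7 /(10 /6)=-57 /35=-1.63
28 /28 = 1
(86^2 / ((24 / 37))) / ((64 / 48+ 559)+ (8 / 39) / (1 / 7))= 889369 / 43818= 20.30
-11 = -11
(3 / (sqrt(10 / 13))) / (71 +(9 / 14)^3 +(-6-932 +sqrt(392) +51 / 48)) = -39108643224 * sqrt(130) / 112791804194005-1264962048 * sqrt(65) / 112791804194005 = -0.00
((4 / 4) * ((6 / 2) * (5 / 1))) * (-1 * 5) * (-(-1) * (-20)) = 1500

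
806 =806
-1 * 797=-797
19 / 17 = 1.12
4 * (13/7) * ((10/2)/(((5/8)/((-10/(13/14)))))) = -640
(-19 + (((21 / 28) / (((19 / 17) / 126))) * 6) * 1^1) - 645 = -2977 / 19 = -156.68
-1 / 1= -1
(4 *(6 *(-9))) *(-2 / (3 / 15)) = 2160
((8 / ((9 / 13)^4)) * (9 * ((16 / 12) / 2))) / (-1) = -456976 / 2187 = -208.95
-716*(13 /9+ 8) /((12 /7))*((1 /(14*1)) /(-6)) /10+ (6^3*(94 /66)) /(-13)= -1757683 /92664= -18.97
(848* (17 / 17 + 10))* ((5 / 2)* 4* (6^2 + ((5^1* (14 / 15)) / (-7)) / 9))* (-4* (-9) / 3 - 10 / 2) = 633371200 / 27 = 23458192.59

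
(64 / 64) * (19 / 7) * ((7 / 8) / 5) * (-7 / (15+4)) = -7 / 40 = -0.18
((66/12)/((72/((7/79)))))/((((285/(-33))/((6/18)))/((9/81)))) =-847/29179440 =-0.00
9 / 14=0.64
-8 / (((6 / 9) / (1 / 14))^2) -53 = -5203 / 98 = -53.09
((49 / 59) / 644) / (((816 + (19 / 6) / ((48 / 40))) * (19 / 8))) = 504 / 759850793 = 0.00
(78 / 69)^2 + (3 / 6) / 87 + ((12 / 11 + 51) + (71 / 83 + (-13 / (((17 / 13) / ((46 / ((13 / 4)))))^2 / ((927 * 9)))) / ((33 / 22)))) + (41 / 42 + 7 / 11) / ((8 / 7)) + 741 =-548546649113972115 / 64765283792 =-8469763.69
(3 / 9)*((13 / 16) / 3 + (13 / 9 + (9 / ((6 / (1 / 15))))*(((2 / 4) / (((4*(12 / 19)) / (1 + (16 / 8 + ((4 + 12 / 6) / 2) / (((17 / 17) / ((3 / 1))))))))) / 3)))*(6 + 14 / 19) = 544 / 135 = 4.03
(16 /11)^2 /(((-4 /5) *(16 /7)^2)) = -0.51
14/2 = 7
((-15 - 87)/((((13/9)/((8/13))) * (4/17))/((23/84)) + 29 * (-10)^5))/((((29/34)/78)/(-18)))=-2855710728/49324615693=-0.06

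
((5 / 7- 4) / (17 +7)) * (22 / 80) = -253 / 6720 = -0.04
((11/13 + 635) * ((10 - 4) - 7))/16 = -4133/104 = -39.74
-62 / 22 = -31 / 11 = -2.82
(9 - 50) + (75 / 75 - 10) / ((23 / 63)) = -65.65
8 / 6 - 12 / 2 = -14 / 3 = -4.67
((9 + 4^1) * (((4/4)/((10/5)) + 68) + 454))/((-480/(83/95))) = -12.36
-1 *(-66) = 66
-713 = -713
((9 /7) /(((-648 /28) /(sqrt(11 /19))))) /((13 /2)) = -sqrt(209) /2223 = -0.01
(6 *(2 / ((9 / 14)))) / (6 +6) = 14 / 9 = 1.56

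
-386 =-386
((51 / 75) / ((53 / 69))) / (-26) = -1173 / 34450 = -0.03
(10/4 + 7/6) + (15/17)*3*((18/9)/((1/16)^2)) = 69307/51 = 1358.96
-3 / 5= -0.60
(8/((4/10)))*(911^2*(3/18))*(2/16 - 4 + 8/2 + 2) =70543285/12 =5878607.08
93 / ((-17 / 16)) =-1488 / 17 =-87.53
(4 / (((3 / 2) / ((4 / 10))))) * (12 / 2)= 32 / 5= 6.40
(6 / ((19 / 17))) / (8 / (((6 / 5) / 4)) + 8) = 0.15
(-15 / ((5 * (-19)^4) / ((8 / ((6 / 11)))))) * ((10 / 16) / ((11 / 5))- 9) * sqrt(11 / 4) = 767 * sqrt(11) / 521284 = 0.00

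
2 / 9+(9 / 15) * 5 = 29 / 9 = 3.22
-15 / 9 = -5 / 3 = -1.67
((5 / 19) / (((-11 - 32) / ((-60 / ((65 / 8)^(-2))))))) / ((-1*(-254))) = 316875 / 3320288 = 0.10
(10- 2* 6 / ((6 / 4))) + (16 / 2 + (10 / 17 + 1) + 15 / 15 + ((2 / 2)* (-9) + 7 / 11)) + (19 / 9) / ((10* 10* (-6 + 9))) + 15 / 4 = 1007482 / 126225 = 7.98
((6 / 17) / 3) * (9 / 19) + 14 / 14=341 / 323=1.06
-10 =-10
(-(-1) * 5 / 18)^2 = 25 / 324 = 0.08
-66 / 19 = -3.47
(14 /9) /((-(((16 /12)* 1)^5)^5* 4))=-0.00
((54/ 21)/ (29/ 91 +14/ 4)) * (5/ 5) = 468/ 695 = 0.67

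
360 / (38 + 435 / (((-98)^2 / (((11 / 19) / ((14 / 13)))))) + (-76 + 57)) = 919679040 / 48600821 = 18.92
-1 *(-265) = 265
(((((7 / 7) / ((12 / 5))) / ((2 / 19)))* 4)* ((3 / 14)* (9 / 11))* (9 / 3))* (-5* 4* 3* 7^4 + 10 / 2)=-369501075 / 308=-1199678.81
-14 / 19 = -0.74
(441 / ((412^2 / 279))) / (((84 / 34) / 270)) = 13446405 / 169744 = 79.22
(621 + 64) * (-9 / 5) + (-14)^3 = -3977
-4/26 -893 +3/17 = -197348/221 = -892.98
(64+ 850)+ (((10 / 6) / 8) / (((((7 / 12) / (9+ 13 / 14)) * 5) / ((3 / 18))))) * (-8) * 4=133802 / 147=910.22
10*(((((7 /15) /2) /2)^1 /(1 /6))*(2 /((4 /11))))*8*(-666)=-205128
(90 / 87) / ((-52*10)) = -3 / 1508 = -0.00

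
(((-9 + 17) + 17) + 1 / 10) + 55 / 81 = 20881 / 810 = 25.78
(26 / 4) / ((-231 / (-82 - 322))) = 2626 / 231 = 11.37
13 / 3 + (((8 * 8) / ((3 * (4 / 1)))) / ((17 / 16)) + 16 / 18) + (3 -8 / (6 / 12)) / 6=2471 / 306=8.08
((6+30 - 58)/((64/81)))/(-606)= 297/6464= 0.05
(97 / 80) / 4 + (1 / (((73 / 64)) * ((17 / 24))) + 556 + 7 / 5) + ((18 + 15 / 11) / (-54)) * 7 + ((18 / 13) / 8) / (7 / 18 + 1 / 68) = 556.86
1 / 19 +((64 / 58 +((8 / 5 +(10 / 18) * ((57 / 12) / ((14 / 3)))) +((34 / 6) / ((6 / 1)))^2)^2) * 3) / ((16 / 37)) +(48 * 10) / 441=111326285233763 / 1511598412800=73.65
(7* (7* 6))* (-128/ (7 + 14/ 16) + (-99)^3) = -855818054/ 3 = -285272684.67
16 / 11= 1.45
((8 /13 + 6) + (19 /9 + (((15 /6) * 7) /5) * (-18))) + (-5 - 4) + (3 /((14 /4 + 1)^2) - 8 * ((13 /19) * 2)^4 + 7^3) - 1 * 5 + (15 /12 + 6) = 46487784631 /182970684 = 254.07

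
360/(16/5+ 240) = 225/152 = 1.48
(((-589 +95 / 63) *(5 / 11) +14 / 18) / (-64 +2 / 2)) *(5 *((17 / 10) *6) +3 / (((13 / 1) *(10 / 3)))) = 136114991 / 630630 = 215.84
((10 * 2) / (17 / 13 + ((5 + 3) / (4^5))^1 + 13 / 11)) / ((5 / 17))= 1244672 / 45711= 27.23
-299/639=-0.47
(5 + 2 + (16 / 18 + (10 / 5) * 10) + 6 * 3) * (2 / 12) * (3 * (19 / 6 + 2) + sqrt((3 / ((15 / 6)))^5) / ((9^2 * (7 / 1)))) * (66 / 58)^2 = 14278 * sqrt(30) / 2838375 + 1549163 / 10092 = 153.53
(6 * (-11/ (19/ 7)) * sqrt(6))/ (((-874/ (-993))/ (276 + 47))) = -3899511 * sqrt(6)/ 437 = -21857.69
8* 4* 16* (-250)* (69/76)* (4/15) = -588800/19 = -30989.47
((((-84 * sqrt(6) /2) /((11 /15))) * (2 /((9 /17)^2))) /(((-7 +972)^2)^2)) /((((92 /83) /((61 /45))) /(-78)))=0.00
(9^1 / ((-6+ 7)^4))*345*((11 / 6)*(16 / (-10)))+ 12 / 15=-45536 / 5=-9107.20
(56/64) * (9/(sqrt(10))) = 63 * sqrt(10)/80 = 2.49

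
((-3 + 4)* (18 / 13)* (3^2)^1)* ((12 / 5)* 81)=157464 / 65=2422.52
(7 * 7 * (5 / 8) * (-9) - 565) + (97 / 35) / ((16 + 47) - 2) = -14357099 / 17080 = -840.58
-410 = -410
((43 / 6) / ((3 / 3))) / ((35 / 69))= 989 / 70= 14.13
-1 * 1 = -1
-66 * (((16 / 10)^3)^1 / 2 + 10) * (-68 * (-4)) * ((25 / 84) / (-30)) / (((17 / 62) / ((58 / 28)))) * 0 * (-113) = 0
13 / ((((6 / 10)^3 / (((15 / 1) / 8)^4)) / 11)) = 33515625 / 4096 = 8182.53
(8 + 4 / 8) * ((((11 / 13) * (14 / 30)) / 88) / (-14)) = -17 / 6240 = -0.00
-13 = -13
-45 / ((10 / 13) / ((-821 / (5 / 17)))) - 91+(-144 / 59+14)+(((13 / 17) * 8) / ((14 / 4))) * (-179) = 162904.59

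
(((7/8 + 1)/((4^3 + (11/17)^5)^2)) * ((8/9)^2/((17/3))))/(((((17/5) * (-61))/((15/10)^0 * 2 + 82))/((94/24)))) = -65572119945400/649922406130694907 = -0.00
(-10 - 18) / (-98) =2 / 7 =0.29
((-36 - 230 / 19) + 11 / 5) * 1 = -4361 / 95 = -45.91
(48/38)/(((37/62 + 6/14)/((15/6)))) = 5208/1691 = 3.08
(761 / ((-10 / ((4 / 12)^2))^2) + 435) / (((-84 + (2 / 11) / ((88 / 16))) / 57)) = -8102276039 / 27432000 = -295.36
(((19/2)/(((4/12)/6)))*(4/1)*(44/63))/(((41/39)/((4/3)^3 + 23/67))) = 213404048/173061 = 1233.11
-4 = -4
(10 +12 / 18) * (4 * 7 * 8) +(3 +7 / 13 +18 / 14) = 653605 / 273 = 2394.16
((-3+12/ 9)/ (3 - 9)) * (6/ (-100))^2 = 1/ 1000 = 0.00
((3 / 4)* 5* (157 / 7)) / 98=2355 / 2744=0.86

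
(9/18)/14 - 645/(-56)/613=1871/34328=0.05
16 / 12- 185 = -551 / 3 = -183.67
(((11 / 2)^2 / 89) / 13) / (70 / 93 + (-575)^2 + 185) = 0.00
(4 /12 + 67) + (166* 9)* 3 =13648 /3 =4549.33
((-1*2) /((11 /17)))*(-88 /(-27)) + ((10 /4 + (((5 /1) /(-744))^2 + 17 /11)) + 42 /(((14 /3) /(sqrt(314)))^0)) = 35.97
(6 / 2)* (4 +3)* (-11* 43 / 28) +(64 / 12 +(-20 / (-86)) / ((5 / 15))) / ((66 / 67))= -5936431 / 17028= -348.63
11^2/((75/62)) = 7502/75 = 100.03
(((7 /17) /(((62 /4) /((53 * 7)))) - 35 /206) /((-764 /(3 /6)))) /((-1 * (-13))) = -1051519 /2156475568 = -0.00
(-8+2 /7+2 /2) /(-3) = 47 /21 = 2.24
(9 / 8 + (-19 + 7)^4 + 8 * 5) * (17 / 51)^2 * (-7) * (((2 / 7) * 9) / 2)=-166217 / 8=-20777.12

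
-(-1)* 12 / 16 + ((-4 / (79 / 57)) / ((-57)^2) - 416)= -7479499 / 18012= -415.25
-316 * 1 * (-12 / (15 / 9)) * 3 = 34128 / 5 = 6825.60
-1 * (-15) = 15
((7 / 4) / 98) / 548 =1 / 30688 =0.00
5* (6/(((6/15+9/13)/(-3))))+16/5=-28114/355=-79.19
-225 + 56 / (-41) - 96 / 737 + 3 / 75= -171070608 / 755425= -226.46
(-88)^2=7744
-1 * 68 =-68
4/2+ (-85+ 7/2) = -79.50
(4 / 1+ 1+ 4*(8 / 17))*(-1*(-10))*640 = 748800 / 17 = 44047.06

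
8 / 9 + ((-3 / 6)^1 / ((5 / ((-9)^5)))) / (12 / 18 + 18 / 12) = 1594843 / 585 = 2726.23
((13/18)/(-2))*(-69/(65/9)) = 69/20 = 3.45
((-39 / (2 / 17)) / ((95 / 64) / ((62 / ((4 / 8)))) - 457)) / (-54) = -438464 / 32639913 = -0.01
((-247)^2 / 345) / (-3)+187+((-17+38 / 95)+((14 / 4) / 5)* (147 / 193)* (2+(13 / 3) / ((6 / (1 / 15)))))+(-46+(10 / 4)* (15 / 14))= 69.22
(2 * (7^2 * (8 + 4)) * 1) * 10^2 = 117600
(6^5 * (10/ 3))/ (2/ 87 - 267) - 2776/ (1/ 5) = -324645800/ 23227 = -13977.09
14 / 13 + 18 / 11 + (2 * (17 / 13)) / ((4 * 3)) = 2515 / 858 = 2.93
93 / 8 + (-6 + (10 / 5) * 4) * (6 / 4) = 117 / 8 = 14.62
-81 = -81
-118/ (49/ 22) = -2596/ 49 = -52.98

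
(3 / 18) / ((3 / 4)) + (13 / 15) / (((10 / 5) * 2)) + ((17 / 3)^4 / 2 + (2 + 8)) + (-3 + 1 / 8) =1694927 / 3240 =523.13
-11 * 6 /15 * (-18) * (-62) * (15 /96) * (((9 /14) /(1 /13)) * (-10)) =1795365 /28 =64120.18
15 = 15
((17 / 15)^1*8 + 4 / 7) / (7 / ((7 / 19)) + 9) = 253 / 735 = 0.34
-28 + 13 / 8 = -26.38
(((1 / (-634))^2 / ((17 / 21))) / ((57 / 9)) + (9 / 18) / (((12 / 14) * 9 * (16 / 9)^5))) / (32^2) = 496964770911 / 139405820860301312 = 0.00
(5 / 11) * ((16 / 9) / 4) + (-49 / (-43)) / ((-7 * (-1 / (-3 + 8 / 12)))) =-757 / 4257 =-0.18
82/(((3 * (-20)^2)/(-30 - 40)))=-287/60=-4.78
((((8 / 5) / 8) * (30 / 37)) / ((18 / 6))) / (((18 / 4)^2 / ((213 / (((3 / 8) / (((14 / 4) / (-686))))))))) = -1136 / 146853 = -0.01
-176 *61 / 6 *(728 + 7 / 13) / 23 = -16946776 / 299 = -56678.18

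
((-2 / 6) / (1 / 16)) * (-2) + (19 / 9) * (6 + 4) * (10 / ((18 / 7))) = 7514 / 81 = 92.77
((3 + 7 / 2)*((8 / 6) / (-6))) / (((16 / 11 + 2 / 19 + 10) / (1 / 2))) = -2717 / 43488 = -0.06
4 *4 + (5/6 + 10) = 161/6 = 26.83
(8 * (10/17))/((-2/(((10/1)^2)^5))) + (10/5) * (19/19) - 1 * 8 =-400000000102/17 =-23529411770.71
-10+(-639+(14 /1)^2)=-453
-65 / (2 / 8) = -260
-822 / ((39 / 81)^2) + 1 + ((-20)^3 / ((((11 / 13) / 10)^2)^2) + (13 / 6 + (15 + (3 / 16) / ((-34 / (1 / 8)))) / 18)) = -10083239762361945433 / 64609678848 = -156063920.18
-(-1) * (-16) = -16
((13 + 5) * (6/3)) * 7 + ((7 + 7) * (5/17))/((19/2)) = 252.43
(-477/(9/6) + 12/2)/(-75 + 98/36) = 4.32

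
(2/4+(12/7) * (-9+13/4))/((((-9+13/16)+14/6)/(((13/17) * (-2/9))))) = -27248/100317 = -0.27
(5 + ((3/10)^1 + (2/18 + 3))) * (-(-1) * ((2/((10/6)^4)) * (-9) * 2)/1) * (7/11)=-858438/34375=-24.97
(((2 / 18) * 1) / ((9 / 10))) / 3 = 10 / 243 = 0.04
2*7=14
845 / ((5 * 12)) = 14.08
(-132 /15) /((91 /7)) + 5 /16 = -379 /1040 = -0.36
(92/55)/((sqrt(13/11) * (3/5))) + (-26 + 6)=-20 + 92 * sqrt(143)/429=-17.44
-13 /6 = -2.17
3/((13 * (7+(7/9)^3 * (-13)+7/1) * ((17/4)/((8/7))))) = 69984/8890609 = 0.01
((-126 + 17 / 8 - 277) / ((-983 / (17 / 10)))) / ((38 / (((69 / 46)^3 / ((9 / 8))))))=163557 / 2988320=0.05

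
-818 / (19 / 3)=-2454 / 19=-129.16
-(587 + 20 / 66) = -19381 / 33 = -587.30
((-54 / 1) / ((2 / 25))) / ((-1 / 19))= 12825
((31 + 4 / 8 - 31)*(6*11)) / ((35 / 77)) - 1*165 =-462 / 5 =-92.40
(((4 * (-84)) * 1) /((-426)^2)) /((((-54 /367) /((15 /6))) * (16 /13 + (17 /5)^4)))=14909375 /63918161019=0.00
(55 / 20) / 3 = 11 / 12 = 0.92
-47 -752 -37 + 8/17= -14204/17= -835.53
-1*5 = -5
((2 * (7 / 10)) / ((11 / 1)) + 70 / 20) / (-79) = -399 / 8690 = -0.05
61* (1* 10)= 610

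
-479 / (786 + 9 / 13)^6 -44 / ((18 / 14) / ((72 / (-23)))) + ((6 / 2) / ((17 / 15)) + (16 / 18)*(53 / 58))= 1434759746176928562537360176966 / 12973713137364424873116472371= 110.59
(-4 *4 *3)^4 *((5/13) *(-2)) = -53084160/13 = -4083396.92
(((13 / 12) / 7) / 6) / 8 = 13 / 4032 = 0.00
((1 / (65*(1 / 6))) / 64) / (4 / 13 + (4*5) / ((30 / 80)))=9 / 334720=0.00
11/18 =0.61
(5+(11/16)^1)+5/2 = 131/16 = 8.19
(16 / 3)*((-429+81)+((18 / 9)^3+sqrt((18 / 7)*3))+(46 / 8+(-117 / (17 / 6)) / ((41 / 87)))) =-4704740 / 2091+16*sqrt(42) / 7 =-2235.18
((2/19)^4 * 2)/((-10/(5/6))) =-8/390963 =-0.00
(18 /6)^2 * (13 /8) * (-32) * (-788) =368784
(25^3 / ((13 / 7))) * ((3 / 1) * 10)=252403.85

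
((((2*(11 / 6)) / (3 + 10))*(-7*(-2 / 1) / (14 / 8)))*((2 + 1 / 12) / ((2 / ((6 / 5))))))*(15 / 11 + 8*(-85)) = -74650 / 39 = -1914.10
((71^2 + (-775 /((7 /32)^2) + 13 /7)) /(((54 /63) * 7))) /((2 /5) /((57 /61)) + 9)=-25958750 /131663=-197.16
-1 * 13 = -13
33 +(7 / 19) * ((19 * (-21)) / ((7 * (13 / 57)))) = -768 / 13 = -59.08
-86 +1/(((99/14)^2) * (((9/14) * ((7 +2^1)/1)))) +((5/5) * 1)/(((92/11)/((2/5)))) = -15693602369/182592630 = -85.95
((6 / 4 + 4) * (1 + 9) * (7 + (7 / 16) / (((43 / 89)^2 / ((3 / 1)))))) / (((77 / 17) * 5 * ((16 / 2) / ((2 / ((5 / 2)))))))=906899 / 295840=3.07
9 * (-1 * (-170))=1530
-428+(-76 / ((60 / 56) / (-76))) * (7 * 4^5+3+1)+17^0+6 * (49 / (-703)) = 38663346.45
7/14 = 1/2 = 0.50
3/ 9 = 0.33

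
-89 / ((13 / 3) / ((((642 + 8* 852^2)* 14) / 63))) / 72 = -86150131 / 234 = -368162.95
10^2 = 100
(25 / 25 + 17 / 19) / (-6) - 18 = -348 / 19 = -18.32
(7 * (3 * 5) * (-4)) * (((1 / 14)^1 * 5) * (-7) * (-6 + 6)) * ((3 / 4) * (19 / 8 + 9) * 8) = 0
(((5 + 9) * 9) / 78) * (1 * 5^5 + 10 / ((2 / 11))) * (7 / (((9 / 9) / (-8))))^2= 209422080 / 13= 16109390.77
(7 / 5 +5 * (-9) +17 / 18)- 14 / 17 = -66523 / 1530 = -43.48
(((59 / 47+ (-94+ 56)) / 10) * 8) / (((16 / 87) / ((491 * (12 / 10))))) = -221316777 / 2350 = -94177.35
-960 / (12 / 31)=-2480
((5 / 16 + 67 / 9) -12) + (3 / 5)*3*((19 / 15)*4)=17557 / 3600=4.88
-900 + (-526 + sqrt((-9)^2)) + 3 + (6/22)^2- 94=-182459/121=-1507.93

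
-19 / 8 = -2.38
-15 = -15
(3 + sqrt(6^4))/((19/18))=702/19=36.95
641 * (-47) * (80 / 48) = -150635 / 3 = -50211.67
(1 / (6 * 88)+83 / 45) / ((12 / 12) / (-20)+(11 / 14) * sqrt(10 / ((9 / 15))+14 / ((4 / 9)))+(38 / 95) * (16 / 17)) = -450695483 / 22153597972+2514497965 * sqrt(6) / 18125671068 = 0.32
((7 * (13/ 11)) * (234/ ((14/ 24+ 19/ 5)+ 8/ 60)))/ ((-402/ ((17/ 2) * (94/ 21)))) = -8101860/ 199727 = -40.56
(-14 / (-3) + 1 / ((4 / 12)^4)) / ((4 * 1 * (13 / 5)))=1285 / 156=8.24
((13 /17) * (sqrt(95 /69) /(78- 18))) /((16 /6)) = 13 * sqrt(6555) /187680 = 0.01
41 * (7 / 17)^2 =2009 / 289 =6.95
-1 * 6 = -6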